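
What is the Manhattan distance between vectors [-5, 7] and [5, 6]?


d = sum of absolute differences: |-5-5|=10 + |7-6|=1 = 11.

11


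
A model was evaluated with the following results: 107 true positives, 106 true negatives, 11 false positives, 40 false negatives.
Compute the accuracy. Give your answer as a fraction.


Accuracy = (TP + TN) / (TP + TN + FP + FN) = (107 + 106) / 264 = 71/88.

71/88


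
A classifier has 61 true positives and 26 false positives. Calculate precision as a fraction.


Precision = TP / (TP + FP) = 61 / 87 = 61/87.

61/87


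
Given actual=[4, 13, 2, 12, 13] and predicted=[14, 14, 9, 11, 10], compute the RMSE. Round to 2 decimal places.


MSE = 32.0000. RMSE = sqrt(32.0000) = 5.66.

5.66


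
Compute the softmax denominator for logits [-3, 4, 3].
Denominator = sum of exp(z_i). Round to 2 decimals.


Denom = e^-3=0.0498 + e^4=54.5982 + e^3=20.0855. Sum = 74.7335, which rounds to 74.73.

74.73


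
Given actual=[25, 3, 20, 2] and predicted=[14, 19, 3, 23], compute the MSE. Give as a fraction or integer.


MSE = (1/4) * ((25-14)^2=121 + (3-19)^2=256 + (20-3)^2=289 + (2-23)^2=441). Sum = 1107. MSE = 1107/4.

1107/4


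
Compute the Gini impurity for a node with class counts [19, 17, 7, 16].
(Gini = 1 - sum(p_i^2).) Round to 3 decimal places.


Total = 59. Proportions: 19/59, 17/59, 7/59, 16/59. sum(p_i^2) = 0.2743. Gini = 1 - 0.2743 = 0.7257, which rounds to 0.726.

0.726


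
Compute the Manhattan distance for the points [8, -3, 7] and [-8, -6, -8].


d = sum of absolute differences: |8--8|=16 + |-3--6|=3 + |7--8|=15 = 34.

34


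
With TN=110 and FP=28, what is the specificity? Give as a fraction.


Specificity = TN / (TN + FP) = 110 / 138 = 55/69.

55/69


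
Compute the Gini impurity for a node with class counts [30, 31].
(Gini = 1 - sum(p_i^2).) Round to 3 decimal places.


Total = 61. Proportions: 30/61, 31/61. sum(p_i^2) = 0.5001. Gini = 1 - 0.5001 = 0.4999, which rounds to 0.500.

0.500


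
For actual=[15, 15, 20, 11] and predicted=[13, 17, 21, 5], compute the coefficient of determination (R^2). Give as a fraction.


Mean(y) = 61/4. SS_res = 45. SS_tot = 163/4. R^2 = 1 - 45/(163/4) = -17/163.

-17/163


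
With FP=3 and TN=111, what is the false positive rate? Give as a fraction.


FPR = FP / (FP + TN) = 3 / 114 = 1/38.

1/38


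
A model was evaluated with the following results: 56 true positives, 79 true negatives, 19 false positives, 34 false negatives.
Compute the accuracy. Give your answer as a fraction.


Accuracy = (TP + TN) / (TP + TN + FP + FN) = (56 + 79) / 188 = 135/188.

135/188


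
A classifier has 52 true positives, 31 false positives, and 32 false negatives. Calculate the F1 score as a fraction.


Precision = 52/83 = 52/83. Recall = 52/84 = 13/21. F1 = 2*P*R/(P+R) = 104/167.

104/167


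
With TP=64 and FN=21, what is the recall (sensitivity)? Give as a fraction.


Recall = TP / (TP + FN) = 64 / 85 = 64/85.

64/85


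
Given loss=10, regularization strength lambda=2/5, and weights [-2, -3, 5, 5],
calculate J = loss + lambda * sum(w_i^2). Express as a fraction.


L2 sq norm = sum(w^2) = 63. J = 10 + 2/5 * 63 = 176/5.

176/5


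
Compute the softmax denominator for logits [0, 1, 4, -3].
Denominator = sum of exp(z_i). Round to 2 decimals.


Denom = e^0=1.0000 + e^1=2.7183 + e^4=54.5982 + e^-3=0.0498. Sum = 58.3663, which rounds to 58.37.

58.37


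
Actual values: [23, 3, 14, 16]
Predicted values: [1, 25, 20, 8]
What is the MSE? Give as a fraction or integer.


MSE = (1/4) * ((23-1)^2=484 + (3-25)^2=484 + (14-20)^2=36 + (16-8)^2=64). Sum = 1068. MSE = 267.

267


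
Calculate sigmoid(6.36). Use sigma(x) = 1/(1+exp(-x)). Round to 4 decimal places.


sigma(6.36) = 1/(1+e^(-6.36)) = 1/(1+0.001729) = 1/1.001729 = 0.9983.

0.9983


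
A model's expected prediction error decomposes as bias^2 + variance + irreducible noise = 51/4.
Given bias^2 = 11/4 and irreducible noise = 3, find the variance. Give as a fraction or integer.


Total error = bias^2 + variance + irreducible noise. So variance = 51/4 - 11/4 - 3 = 7.

7


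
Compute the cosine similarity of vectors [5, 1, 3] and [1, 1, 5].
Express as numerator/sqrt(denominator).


dot = 21. |a|^2 = 35, |b|^2 = 27. cos = 21/sqrt(945).

21/sqrt(945)


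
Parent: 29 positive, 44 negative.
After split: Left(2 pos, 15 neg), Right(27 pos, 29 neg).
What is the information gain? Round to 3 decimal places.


H(parent) = 0.9693. H(left) = 0.5226, H(right) = 0.9991. Weighted = (17/73)*0.5226 + (56/73)*0.9991 = 0.8881. IG = 0.9693 - 0.8881 = 0.0812, which rounds to 0.081.

0.081


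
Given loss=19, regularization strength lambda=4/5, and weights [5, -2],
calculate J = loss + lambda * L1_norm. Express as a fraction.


L1 norm = sum(|w|) = 7. J = 19 + 4/5 * 7 = 123/5.

123/5


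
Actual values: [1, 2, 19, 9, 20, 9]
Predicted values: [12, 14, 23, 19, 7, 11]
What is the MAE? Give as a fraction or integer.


MAE = (1/6) * (|1-12|=11 + |2-14|=12 + |19-23|=4 + |9-19|=10 + |20-7|=13 + |9-11|=2). Sum = 52. MAE = 26/3.

26/3


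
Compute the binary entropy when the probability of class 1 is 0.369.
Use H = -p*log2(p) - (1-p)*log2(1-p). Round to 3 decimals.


H = -0.369*log2(0.369) - 0.631*log2(0.631) = 0.950.

0.950


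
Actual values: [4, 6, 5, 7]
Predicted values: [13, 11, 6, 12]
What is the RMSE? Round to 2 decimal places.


MSE = 33.0000. RMSE = sqrt(33.0000) = 5.74.

5.74


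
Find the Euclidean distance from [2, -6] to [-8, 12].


d = sqrt(sum of squared differences). (2--8)^2=100, (-6-12)^2=324. Sum = 424.

sqrt(424)


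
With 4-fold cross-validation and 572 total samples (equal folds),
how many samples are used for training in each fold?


Each validation fold has 572/4 = 143 samples. Training set = 572 - 143 = 429.

429


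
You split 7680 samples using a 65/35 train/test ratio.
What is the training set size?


Test set = 7680 * 35% = 2688. Training set = 7680 - 2688 = 4992.

4992


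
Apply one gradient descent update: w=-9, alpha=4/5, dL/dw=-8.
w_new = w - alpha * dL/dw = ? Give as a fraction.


w_new = -9 - 4/5 * -8 = -9 - -32/5 = -13/5.

-13/5


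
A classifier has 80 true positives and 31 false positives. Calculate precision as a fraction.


Precision = TP / (TP + FP) = 80 / 111 = 80/111.

80/111


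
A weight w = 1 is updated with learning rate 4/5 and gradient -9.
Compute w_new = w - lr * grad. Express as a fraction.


w_new = 1 - 4/5 * -9 = 1 - -36/5 = 41/5.

41/5


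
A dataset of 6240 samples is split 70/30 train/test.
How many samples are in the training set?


Test set = 6240 * 30% = 1872. Training set = 6240 - 1872 = 4368.

4368


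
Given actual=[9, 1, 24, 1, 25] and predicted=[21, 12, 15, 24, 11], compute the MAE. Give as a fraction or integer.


MAE = (1/5) * (|9-21|=12 + |1-12|=11 + |24-15|=9 + |1-24|=23 + |25-11|=14). Sum = 69. MAE = 69/5.

69/5


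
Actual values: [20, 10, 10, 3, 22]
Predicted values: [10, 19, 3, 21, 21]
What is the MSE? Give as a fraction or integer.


MSE = (1/5) * ((20-10)^2=100 + (10-19)^2=81 + (10-3)^2=49 + (3-21)^2=324 + (22-21)^2=1). Sum = 555. MSE = 111.

111


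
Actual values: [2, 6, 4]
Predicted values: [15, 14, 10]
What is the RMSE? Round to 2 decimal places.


MSE = 89.6667. RMSE = sqrt(89.6667) = 9.47.

9.47


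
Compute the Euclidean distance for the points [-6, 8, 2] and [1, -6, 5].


d = sqrt(sum of squared differences). (-6-1)^2=49, (8--6)^2=196, (2-5)^2=9. Sum = 254.

sqrt(254)


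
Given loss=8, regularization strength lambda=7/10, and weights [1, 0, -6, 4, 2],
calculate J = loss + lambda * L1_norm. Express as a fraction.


L1 norm = sum(|w|) = 13. J = 8 + 7/10 * 13 = 171/10.

171/10


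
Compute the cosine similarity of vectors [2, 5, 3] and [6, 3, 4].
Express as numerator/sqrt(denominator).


dot = 39. |a|^2 = 38, |b|^2 = 61. cos = 39/sqrt(2318).

39/sqrt(2318)


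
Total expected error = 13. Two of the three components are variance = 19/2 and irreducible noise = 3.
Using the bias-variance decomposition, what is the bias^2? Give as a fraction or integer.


Total error = bias^2 + variance + irreducible noise. So bias^2 = 13 - 19/2 - 3 = 1/2.

1/2


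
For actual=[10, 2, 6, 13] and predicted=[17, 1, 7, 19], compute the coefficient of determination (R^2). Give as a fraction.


Mean(y) = 31/4. SS_res = 87. SS_tot = 275/4. R^2 = 1 - 87/(275/4) = -73/275.

-73/275


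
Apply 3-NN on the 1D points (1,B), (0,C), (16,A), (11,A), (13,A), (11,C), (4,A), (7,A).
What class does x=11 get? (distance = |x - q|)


Distances: |1-11|=10, |0-11|=11, |16-11|=5, |11-11|=0, |13-11|=2, |11-11|=0, |4-11|=7, |7-11|=4. 3 nearest: (11,A), (11,C), (13,A). Counts: {'A': 2, 'C': 1}. Majority class: A.

A


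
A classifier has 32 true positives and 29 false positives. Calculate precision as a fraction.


Precision = TP / (TP + FP) = 32 / 61 = 32/61.

32/61


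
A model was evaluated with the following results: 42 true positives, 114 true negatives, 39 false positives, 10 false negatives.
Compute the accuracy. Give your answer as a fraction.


Accuracy = (TP + TN) / (TP + TN + FP + FN) = (42 + 114) / 205 = 156/205.

156/205


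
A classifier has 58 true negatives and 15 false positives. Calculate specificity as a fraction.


Specificity = TN / (TN + FP) = 58 / 73 = 58/73.

58/73


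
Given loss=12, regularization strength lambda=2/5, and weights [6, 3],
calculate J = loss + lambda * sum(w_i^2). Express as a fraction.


L2 sq norm = sum(w^2) = 45. J = 12 + 2/5 * 45 = 30.

30


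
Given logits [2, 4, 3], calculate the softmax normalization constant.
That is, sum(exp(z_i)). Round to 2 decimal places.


Denom = e^2=7.3891 + e^4=54.5982 + e^3=20.0855. Sum = 82.0728, which rounds to 82.07.

82.07


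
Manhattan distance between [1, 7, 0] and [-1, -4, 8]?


d = sum of absolute differences: |1--1|=2 + |7--4|=11 + |0-8|=8 = 21.

21


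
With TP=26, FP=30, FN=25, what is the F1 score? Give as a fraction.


Precision = 26/56 = 13/28. Recall = 26/51 = 26/51. F1 = 2*P*R/(P+R) = 52/107.

52/107


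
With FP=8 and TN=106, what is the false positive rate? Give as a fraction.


FPR = FP / (FP + TN) = 8 / 114 = 4/57.

4/57


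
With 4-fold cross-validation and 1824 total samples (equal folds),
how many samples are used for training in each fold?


Each validation fold has 1824/4 = 456 samples. Training set = 1824 - 456 = 1368.

1368


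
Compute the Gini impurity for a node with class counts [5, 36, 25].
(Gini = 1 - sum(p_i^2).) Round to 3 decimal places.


Total = 66. Proportions: 5/66, 36/66, 25/66. sum(p_i^2) = 0.4467. Gini = 1 - 0.4467 = 0.5533, which rounds to 0.553.

0.553


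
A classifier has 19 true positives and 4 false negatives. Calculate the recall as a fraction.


Recall = TP / (TP + FN) = 19 / 23 = 19/23.

19/23


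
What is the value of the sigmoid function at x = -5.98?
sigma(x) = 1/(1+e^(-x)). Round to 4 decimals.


sigma(-5.98) = 1/(1+e^(5.98)) = 1/(1+395.440368) = 1/396.440368 = 0.0025.

0.0025


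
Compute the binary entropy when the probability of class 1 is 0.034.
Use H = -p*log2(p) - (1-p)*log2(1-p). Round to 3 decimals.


H = -0.034*log2(0.034) - 0.966*log2(0.966) = 0.214.

0.214


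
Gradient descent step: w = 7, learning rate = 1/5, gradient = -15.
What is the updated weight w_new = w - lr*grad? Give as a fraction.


w_new = 7 - 1/5 * -15 = 7 - -3 = 10.

10


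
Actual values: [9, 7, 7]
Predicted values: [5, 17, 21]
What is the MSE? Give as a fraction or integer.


MSE = (1/3) * ((9-5)^2=16 + (7-17)^2=100 + (7-21)^2=196). Sum = 312. MSE = 104.

104


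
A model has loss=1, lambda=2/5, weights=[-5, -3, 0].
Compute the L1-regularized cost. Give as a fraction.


L1 norm = sum(|w|) = 8. J = 1 + 2/5 * 8 = 21/5.

21/5


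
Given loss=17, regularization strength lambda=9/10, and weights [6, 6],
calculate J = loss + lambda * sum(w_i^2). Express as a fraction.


L2 sq norm = sum(w^2) = 72. J = 17 + 9/10 * 72 = 409/5.

409/5


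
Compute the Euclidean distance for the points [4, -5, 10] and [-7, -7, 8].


d = sqrt(sum of squared differences). (4--7)^2=121, (-5--7)^2=4, (10-8)^2=4. Sum = 129.

sqrt(129)


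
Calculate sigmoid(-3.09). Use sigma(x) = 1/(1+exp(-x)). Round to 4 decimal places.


sigma(-3.09) = 1/(1+e^(3.09)) = 1/(1+21.977078) = 1/22.977078 = 0.0435.

0.0435


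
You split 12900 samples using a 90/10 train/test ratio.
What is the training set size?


Test set = 12900 * 10% = 1290. Training set = 12900 - 1290 = 11610.

11610


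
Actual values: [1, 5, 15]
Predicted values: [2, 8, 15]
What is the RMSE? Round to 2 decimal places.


MSE = 3.3333. RMSE = sqrt(3.3333) = 1.83.

1.83


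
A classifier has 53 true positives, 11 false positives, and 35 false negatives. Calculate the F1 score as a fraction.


Precision = 53/64 = 53/64. Recall = 53/88 = 53/88. F1 = 2*P*R/(P+R) = 53/76.

53/76


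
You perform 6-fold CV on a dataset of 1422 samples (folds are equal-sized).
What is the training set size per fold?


Each validation fold has 1422/6 = 237 samples. Training set = 1422 - 237 = 1185.

1185


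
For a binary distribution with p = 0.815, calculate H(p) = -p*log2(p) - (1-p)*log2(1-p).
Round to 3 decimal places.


H = -0.815*log2(0.815) - 0.185*log2(0.185) = 0.691.

0.691


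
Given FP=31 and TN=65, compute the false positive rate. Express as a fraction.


FPR = FP / (FP + TN) = 31 / 96 = 31/96.

31/96


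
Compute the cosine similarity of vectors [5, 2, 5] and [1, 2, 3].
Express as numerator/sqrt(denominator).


dot = 24. |a|^2 = 54, |b|^2 = 14. cos = 24/sqrt(756).

24/sqrt(756)


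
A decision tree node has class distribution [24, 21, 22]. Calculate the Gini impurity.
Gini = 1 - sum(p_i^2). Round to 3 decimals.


Total = 67. Proportions: 24/67, 21/67, 22/67. sum(p_i^2) = 0.3344. Gini = 1 - 0.3344 = 0.6656, which rounds to 0.666.

0.666


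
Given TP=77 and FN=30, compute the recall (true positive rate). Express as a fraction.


Recall = TP / (TP + FN) = 77 / 107 = 77/107.

77/107


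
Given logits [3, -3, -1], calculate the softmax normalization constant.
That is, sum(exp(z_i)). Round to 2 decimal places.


Denom = e^3=20.0855 + e^-3=0.0498 + e^-1=0.3679. Sum = 20.5032, which rounds to 20.50.

20.50


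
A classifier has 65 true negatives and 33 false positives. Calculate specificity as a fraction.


Specificity = TN / (TN + FP) = 65 / 98 = 65/98.

65/98


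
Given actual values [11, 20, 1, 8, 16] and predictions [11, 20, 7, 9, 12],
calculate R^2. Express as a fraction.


Mean(y) = 56/5. SS_res = 53. SS_tot = 1074/5. R^2 = 1 - 53/(1074/5) = 809/1074.

809/1074


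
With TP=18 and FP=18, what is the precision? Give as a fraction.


Precision = TP / (TP + FP) = 18 / 36 = 1/2.

1/2


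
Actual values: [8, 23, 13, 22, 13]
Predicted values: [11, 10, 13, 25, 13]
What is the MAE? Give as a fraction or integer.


MAE = (1/5) * (|8-11|=3 + |23-10|=13 + |13-13|=0 + |22-25|=3 + |13-13|=0). Sum = 19. MAE = 19/5.

19/5


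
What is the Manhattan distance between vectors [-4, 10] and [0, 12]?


d = sum of absolute differences: |-4-0|=4 + |10-12|=2 = 6.

6


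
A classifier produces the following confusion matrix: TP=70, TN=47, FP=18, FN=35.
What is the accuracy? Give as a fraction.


Accuracy = (TP + TN) / (TP + TN + FP + FN) = (70 + 47) / 170 = 117/170.

117/170


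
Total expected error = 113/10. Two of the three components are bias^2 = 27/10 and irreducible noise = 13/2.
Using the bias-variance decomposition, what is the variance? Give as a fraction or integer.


Total error = bias^2 + variance + irreducible noise. So variance = 113/10 - 27/10 - 13/2 = 21/10.

21/10


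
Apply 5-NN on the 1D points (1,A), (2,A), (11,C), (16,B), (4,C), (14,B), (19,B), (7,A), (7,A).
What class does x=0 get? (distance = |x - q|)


Distances: |1-0|=1, |2-0|=2, |11-0|=11, |16-0|=16, |4-0|=4, |14-0|=14, |19-0|=19, |7-0|=7, |7-0|=7. 5 nearest: (1,A), (2,A), (4,C), (7,A), (7,A). Counts: {'A': 4, 'C': 1}. Majority class: A.

A


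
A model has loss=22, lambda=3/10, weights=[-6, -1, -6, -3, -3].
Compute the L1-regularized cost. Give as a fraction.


L1 norm = sum(|w|) = 19. J = 22 + 3/10 * 19 = 277/10.

277/10


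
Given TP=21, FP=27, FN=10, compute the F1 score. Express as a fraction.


Precision = 21/48 = 7/16. Recall = 21/31 = 21/31. F1 = 2*P*R/(P+R) = 42/79.

42/79


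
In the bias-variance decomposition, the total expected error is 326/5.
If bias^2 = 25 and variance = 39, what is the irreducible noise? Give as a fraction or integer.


Total error = bias^2 + variance + irreducible noise. So irreducible noise = 326/5 - 25 - 39 = 6/5.

6/5


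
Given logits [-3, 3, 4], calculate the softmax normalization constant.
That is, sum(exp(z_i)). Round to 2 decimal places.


Denom = e^-3=0.0498 + e^3=20.0855 + e^4=54.5982. Sum = 74.7335, which rounds to 74.73.

74.73


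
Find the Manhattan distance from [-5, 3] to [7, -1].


d = sum of absolute differences: |-5-7|=12 + |3--1|=4 = 16.

16


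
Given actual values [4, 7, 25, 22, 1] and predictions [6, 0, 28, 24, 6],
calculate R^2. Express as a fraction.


Mean(y) = 59/5. SS_res = 91. SS_tot = 2394/5. R^2 = 1 - 91/(2394/5) = 277/342.

277/342


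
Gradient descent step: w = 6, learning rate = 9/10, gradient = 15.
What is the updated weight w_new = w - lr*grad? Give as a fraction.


w_new = 6 - 9/10 * 15 = 6 - 27/2 = -15/2.

-15/2


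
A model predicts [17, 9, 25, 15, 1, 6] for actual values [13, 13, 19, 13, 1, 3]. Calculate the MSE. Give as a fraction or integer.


MSE = (1/6) * ((13-17)^2=16 + (13-9)^2=16 + (19-25)^2=36 + (13-15)^2=4 + (1-1)^2=0 + (3-6)^2=9). Sum = 81. MSE = 27/2.

27/2


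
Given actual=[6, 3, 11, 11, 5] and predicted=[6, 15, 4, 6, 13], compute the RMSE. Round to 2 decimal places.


MSE = 56.4000. RMSE = sqrt(56.4000) = 7.51.

7.51


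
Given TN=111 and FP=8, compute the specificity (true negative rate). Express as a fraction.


Specificity = TN / (TN + FP) = 111 / 119 = 111/119.

111/119


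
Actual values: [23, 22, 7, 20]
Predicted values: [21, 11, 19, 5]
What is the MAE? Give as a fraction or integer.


MAE = (1/4) * (|23-21|=2 + |22-11|=11 + |7-19|=12 + |20-5|=15). Sum = 40. MAE = 10.

10


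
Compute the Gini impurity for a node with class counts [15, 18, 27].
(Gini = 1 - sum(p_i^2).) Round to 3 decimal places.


Total = 60. Proportions: 15/60, 18/60, 27/60. sum(p_i^2) = 0.3550. Gini = 1 - 0.3550 = 0.6450, which rounds to 0.645.

0.645


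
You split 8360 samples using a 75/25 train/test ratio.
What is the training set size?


Test set = 8360 * 25% = 2090. Training set = 8360 - 2090 = 6270.

6270


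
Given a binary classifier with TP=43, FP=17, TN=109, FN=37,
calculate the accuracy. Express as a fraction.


Accuracy = (TP + TN) / (TP + TN + FP + FN) = (43 + 109) / 206 = 76/103.

76/103


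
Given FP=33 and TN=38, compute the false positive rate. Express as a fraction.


FPR = FP / (FP + TN) = 33 / 71 = 33/71.

33/71


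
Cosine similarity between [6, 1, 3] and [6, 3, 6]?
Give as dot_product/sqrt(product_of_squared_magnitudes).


dot = 57. |a|^2 = 46, |b|^2 = 81. cos = 57/sqrt(3726).

57/sqrt(3726)


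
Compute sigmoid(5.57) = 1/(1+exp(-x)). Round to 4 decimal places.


sigma(5.57) = 1/(1+e^(-5.57)) = 1/(1+0.003810) = 1/1.003810 = 0.9962.

0.9962


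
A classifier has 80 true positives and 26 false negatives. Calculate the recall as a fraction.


Recall = TP / (TP + FN) = 80 / 106 = 40/53.

40/53


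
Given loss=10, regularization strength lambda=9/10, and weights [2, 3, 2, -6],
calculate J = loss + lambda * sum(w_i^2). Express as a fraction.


L2 sq norm = sum(w^2) = 53. J = 10 + 9/10 * 53 = 577/10.

577/10


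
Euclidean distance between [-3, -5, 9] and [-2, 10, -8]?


d = sqrt(sum of squared differences). (-3--2)^2=1, (-5-10)^2=225, (9--8)^2=289. Sum = 515.

sqrt(515)


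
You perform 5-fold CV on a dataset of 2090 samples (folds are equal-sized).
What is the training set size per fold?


Each validation fold has 2090/5 = 418 samples. Training set = 2090 - 418 = 1672.

1672


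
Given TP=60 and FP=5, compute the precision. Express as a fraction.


Precision = TP / (TP + FP) = 60 / 65 = 12/13.

12/13


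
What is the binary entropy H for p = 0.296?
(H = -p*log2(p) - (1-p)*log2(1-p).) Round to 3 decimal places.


H = -0.296*log2(0.296) - 0.704*log2(0.704) = 0.876.

0.876


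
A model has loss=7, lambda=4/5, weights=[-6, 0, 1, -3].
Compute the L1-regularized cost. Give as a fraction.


L1 norm = sum(|w|) = 10. J = 7 + 4/5 * 10 = 15.

15


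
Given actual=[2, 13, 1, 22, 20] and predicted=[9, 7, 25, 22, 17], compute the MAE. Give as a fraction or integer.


MAE = (1/5) * (|2-9|=7 + |13-7|=6 + |1-25|=24 + |22-22|=0 + |20-17|=3). Sum = 40. MAE = 8.

8


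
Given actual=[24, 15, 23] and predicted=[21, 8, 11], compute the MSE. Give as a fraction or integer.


MSE = (1/3) * ((24-21)^2=9 + (15-8)^2=49 + (23-11)^2=144). Sum = 202. MSE = 202/3.

202/3


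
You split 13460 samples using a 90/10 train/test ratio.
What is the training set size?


Test set = 13460 * 10% = 1346. Training set = 13460 - 1346 = 12114.

12114


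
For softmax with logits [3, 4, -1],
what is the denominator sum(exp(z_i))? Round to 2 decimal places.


Denom = e^3=20.0855 + e^4=54.5982 + e^-1=0.3679. Sum = 75.0516, which rounds to 75.05.

75.05


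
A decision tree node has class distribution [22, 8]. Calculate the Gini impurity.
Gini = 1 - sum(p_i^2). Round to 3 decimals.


Total = 30. Proportions: 22/30, 8/30. sum(p_i^2) = 0.6089. Gini = 1 - 0.6089 = 0.3911, which rounds to 0.391.

0.391


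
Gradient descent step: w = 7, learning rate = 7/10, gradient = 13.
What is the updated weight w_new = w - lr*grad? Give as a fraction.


w_new = 7 - 7/10 * 13 = 7 - 91/10 = -21/10.

-21/10


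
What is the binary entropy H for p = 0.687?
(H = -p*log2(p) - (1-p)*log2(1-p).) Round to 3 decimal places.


H = -0.687*log2(0.687) - 0.313*log2(0.313) = 0.897.

0.897


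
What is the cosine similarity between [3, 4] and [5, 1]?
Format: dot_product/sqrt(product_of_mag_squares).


dot = 19. |a|^2 = 25, |b|^2 = 26. cos = 19/sqrt(650).

19/sqrt(650)


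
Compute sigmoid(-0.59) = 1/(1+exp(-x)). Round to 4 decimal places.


sigma(-0.59) = 1/(1+e^(0.59)) = 1/(1+1.803988) = 1/2.803988 = 0.3566.

0.3566


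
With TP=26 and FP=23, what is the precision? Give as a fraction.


Precision = TP / (TP + FP) = 26 / 49 = 26/49.

26/49


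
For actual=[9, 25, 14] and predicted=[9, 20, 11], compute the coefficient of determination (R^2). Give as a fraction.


Mean(y) = 16. SS_res = 34. SS_tot = 134. R^2 = 1 - 34/(134) = 50/67.

50/67


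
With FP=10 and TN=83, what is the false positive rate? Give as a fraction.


FPR = FP / (FP + TN) = 10 / 93 = 10/93.

10/93


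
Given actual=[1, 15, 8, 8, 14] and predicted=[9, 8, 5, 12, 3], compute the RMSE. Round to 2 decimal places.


MSE = 51.8000. RMSE = sqrt(51.8000) = 7.20.

7.20


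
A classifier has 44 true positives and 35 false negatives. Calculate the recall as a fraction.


Recall = TP / (TP + FN) = 44 / 79 = 44/79.

44/79


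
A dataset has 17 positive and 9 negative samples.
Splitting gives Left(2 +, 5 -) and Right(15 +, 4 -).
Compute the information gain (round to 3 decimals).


H(parent) = 0.9306. H(left) = 0.8631, H(right) = 0.7425. Weighted = (7/26)*0.8631 + (19/26)*0.7425 = 0.7750. IG = 0.9306 - 0.7750 = 0.1556, which rounds to 0.156.

0.156


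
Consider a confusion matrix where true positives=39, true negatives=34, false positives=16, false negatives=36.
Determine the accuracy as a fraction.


Accuracy = (TP + TN) / (TP + TN + FP + FN) = (39 + 34) / 125 = 73/125.

73/125


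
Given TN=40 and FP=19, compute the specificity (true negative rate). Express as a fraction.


Specificity = TN / (TN + FP) = 40 / 59 = 40/59.

40/59


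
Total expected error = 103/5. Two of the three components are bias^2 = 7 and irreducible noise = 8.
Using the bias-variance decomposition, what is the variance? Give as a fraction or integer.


Total error = bias^2 + variance + irreducible noise. So variance = 103/5 - 7 - 8 = 28/5.

28/5


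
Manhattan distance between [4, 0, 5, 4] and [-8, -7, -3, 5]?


d = sum of absolute differences: |4--8|=12 + |0--7|=7 + |5--3|=8 + |4-5|=1 = 28.

28


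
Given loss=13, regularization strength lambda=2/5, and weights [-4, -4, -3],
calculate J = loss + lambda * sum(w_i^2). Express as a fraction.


L2 sq norm = sum(w^2) = 41. J = 13 + 2/5 * 41 = 147/5.

147/5


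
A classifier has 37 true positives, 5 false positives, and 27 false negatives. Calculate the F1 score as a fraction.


Precision = 37/42 = 37/42. Recall = 37/64 = 37/64. F1 = 2*P*R/(P+R) = 37/53.

37/53


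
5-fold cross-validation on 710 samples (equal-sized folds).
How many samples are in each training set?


Each validation fold has 710/5 = 142 samples. Training set = 710 - 142 = 568.

568


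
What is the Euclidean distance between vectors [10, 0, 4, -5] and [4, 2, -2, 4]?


d = sqrt(sum of squared differences). (10-4)^2=36, (0-2)^2=4, (4--2)^2=36, (-5-4)^2=81. Sum = 157.

sqrt(157)


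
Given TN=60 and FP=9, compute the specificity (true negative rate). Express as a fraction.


Specificity = TN / (TN + FP) = 60 / 69 = 20/23.

20/23


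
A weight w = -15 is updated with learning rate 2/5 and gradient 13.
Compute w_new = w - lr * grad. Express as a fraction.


w_new = -15 - 2/5 * 13 = -15 - 26/5 = -101/5.

-101/5


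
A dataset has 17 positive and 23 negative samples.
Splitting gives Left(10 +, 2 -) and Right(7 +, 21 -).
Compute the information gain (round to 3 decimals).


H(parent) = 0.9837. H(left) = 0.6500, H(right) = 0.8113. Weighted = (12/40)*0.6500 + (28/40)*0.8113 = 0.7629. IG = 0.9837 - 0.7629 = 0.2208, which rounds to 0.221.

0.221


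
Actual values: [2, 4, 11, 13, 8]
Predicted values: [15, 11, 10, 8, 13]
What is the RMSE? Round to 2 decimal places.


MSE = 53.8000. RMSE = sqrt(53.8000) = 7.33.

7.33


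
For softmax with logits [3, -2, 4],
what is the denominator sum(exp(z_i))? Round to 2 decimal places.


Denom = e^3=20.0855 + e^-2=0.1353 + e^4=54.5982. Sum = 74.8190, which rounds to 74.82.

74.82


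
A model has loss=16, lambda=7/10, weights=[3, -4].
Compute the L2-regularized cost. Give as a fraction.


L2 sq norm = sum(w^2) = 25. J = 16 + 7/10 * 25 = 67/2.

67/2


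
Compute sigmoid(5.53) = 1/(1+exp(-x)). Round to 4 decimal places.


sigma(5.53) = 1/(1+e^(-5.53)) = 1/(1+0.003966) = 1/1.003966 = 0.9960.

0.9960


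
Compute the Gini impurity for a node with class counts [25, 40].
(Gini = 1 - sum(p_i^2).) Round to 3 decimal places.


Total = 65. Proportions: 25/65, 40/65. sum(p_i^2) = 0.5266. Gini = 1 - 0.5266 = 0.4734, which rounds to 0.473.

0.473


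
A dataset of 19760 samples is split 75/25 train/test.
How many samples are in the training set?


Test set = 19760 * 25% = 4940. Training set = 19760 - 4940 = 14820.

14820


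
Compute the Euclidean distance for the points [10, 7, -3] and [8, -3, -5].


d = sqrt(sum of squared differences). (10-8)^2=4, (7--3)^2=100, (-3--5)^2=4. Sum = 108.

sqrt(108)


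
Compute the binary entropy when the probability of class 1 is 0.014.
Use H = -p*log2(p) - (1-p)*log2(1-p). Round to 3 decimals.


H = -0.014*log2(0.014) - 0.986*log2(0.986) = 0.106.

0.106


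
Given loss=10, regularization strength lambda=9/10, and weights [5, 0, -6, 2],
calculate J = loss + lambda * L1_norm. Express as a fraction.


L1 norm = sum(|w|) = 13. J = 10 + 9/10 * 13 = 217/10.

217/10


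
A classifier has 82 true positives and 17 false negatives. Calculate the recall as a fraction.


Recall = TP / (TP + FN) = 82 / 99 = 82/99.

82/99


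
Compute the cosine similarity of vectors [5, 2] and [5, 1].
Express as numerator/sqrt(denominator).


dot = 27. |a|^2 = 29, |b|^2 = 26. cos = 27/sqrt(754).

27/sqrt(754)


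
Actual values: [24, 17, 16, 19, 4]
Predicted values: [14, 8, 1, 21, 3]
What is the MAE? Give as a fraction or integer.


MAE = (1/5) * (|24-14|=10 + |17-8|=9 + |16-1|=15 + |19-21|=2 + |4-3|=1). Sum = 37. MAE = 37/5.

37/5


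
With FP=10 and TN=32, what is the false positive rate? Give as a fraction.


FPR = FP / (FP + TN) = 10 / 42 = 5/21.

5/21


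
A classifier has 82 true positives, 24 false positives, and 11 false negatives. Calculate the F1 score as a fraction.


Precision = 82/106 = 41/53. Recall = 82/93 = 82/93. F1 = 2*P*R/(P+R) = 164/199.

164/199


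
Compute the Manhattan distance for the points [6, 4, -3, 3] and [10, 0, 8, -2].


d = sum of absolute differences: |6-10|=4 + |4-0|=4 + |-3-8|=11 + |3--2|=5 = 24.

24


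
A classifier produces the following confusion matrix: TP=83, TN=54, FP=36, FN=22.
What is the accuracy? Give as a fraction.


Accuracy = (TP + TN) / (TP + TN + FP + FN) = (83 + 54) / 195 = 137/195.

137/195


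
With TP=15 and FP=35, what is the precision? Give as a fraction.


Precision = TP / (TP + FP) = 15 / 50 = 3/10.

3/10


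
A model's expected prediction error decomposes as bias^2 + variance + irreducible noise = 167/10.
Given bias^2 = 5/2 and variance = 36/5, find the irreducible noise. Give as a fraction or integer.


Total error = bias^2 + variance + irreducible noise. So irreducible noise = 167/10 - 5/2 - 36/5 = 7.

7


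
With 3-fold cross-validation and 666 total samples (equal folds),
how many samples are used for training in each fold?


Each validation fold has 666/3 = 222 samples. Training set = 666 - 222 = 444.

444


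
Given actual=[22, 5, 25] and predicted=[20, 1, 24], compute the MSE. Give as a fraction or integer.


MSE = (1/3) * ((22-20)^2=4 + (5-1)^2=16 + (25-24)^2=1). Sum = 21. MSE = 7.

7


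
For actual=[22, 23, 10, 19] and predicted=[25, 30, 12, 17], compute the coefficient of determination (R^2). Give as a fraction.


Mean(y) = 37/2. SS_res = 66. SS_tot = 105. R^2 = 1 - 66/(105) = 13/35.

13/35


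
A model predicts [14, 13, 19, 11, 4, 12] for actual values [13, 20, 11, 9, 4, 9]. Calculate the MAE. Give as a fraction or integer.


MAE = (1/6) * (|13-14|=1 + |20-13|=7 + |11-19|=8 + |9-11|=2 + |4-4|=0 + |9-12|=3). Sum = 21. MAE = 7/2.

7/2


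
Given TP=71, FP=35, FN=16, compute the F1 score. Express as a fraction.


Precision = 71/106 = 71/106. Recall = 71/87 = 71/87. F1 = 2*P*R/(P+R) = 142/193.

142/193


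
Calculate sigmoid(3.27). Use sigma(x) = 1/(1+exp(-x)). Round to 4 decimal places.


sigma(3.27) = 1/(1+e^(-3.27)) = 1/(1+0.038006) = 1/1.038006 = 0.9634.

0.9634


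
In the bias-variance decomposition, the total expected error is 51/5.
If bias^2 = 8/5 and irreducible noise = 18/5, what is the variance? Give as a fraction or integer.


Total error = bias^2 + variance + irreducible noise. So variance = 51/5 - 8/5 - 18/5 = 5.

5


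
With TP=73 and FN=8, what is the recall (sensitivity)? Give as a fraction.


Recall = TP / (TP + FN) = 73 / 81 = 73/81.

73/81


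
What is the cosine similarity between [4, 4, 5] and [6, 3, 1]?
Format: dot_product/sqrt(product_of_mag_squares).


dot = 41. |a|^2 = 57, |b|^2 = 46. cos = 41/sqrt(2622).

41/sqrt(2622)


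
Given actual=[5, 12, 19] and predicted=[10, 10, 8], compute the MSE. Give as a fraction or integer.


MSE = (1/3) * ((5-10)^2=25 + (12-10)^2=4 + (19-8)^2=121). Sum = 150. MSE = 50.

50


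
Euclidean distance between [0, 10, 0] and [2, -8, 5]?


d = sqrt(sum of squared differences). (0-2)^2=4, (10--8)^2=324, (0-5)^2=25. Sum = 353.

sqrt(353)


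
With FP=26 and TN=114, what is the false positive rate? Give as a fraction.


FPR = FP / (FP + TN) = 26 / 140 = 13/70.

13/70


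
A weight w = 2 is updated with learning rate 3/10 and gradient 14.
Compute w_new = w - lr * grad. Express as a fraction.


w_new = 2 - 3/10 * 14 = 2 - 21/5 = -11/5.

-11/5


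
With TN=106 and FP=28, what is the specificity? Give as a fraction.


Specificity = TN / (TN + FP) = 106 / 134 = 53/67.

53/67


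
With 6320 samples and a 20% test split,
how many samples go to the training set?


Test set = 6320 * 20% = 1264. Training set = 6320 - 1264 = 5056.

5056


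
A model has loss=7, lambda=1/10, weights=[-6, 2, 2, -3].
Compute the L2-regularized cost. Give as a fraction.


L2 sq norm = sum(w^2) = 53. J = 7 + 1/10 * 53 = 123/10.

123/10


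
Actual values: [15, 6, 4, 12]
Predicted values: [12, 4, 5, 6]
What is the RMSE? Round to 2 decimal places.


MSE = 12.5000. RMSE = sqrt(12.5000) = 3.54.

3.54


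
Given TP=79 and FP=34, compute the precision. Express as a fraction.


Precision = TP / (TP + FP) = 79 / 113 = 79/113.

79/113


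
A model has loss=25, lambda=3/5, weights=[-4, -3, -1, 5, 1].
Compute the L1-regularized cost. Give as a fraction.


L1 norm = sum(|w|) = 14. J = 25 + 3/5 * 14 = 167/5.

167/5


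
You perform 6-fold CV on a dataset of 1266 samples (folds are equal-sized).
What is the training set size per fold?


Each validation fold has 1266/6 = 211 samples. Training set = 1266 - 211 = 1055.

1055


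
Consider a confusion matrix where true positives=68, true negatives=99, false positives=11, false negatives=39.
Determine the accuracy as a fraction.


Accuracy = (TP + TN) / (TP + TN + FP + FN) = (68 + 99) / 217 = 167/217.

167/217


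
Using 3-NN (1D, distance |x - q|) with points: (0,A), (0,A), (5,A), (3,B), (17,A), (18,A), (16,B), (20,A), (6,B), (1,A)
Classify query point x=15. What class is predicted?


Distances: |0-15|=15, |0-15|=15, |5-15|=10, |3-15|=12, |17-15|=2, |18-15|=3, |16-15|=1, |20-15|=5, |6-15|=9, |1-15|=14. 3 nearest: (16,B), (17,A), (18,A). Counts: {'B': 1, 'A': 2}. Majority class: A.

A


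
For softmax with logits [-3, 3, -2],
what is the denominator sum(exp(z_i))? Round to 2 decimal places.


Denom = e^-3=0.0498 + e^3=20.0855 + e^-2=0.1353. Sum = 20.2706, which rounds to 20.27.

20.27


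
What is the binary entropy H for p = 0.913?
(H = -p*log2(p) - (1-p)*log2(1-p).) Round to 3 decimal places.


H = -0.913*log2(0.913) - 0.087*log2(0.087) = 0.426.

0.426


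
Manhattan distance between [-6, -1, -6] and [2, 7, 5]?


d = sum of absolute differences: |-6-2|=8 + |-1-7|=8 + |-6-5|=11 = 27.

27


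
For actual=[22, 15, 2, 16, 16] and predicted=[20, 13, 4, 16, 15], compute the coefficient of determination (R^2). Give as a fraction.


Mean(y) = 71/5. SS_res = 13. SS_tot = 1084/5. R^2 = 1 - 13/(1084/5) = 1019/1084.

1019/1084


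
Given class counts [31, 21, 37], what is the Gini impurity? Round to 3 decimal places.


Total = 89. Proportions: 31/89, 21/89, 37/89. sum(p_i^2) = 0.3498. Gini = 1 - 0.3498 = 0.6502, which rounds to 0.650.

0.650


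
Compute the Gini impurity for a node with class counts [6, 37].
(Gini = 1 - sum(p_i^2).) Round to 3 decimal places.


Total = 43. Proportions: 6/43, 37/43. sum(p_i^2) = 0.7599. Gini = 1 - 0.7599 = 0.2401, which rounds to 0.240.

0.240


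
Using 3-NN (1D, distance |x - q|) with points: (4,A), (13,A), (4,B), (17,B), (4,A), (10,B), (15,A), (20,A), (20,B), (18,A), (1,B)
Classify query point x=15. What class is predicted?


Distances: |4-15|=11, |13-15|=2, |4-15|=11, |17-15|=2, |4-15|=11, |10-15|=5, |15-15|=0, |20-15|=5, |20-15|=5, |18-15|=3, |1-15|=14. 3 nearest: (15,A), (13,A), (17,B). Counts: {'A': 2, 'B': 1}. Majority class: A.

A


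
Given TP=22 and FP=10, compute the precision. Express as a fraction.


Precision = TP / (TP + FP) = 22 / 32 = 11/16.

11/16


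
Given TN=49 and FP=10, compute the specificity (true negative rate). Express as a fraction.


Specificity = TN / (TN + FP) = 49 / 59 = 49/59.

49/59


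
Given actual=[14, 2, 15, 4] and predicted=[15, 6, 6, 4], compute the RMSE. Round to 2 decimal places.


MSE = 24.5000. RMSE = sqrt(24.5000) = 4.95.

4.95


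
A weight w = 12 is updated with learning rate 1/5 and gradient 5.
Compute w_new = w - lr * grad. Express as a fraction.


w_new = 12 - 1/5 * 5 = 12 - 1 = 11.

11


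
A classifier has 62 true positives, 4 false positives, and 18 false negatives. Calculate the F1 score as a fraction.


Precision = 62/66 = 31/33. Recall = 62/80 = 31/40. F1 = 2*P*R/(P+R) = 62/73.

62/73


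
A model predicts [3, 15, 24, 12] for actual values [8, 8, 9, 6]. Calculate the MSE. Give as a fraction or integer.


MSE = (1/4) * ((8-3)^2=25 + (8-15)^2=49 + (9-24)^2=225 + (6-12)^2=36). Sum = 335. MSE = 335/4.

335/4


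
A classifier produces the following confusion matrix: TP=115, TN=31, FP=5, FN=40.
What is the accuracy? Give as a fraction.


Accuracy = (TP + TN) / (TP + TN + FP + FN) = (115 + 31) / 191 = 146/191.

146/191


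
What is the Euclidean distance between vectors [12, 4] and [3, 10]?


d = sqrt(sum of squared differences). (12-3)^2=81, (4-10)^2=36. Sum = 117.

sqrt(117)


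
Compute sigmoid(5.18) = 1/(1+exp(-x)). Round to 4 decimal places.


sigma(5.18) = 1/(1+e^(-5.18)) = 1/(1+0.005628) = 1/1.005628 = 0.9944.

0.9944


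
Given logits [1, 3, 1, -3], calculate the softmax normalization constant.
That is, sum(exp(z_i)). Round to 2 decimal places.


Denom = e^1=2.7183 + e^3=20.0855 + e^1=2.7183 + e^-3=0.0498. Sum = 25.5719, which rounds to 25.57.

25.57


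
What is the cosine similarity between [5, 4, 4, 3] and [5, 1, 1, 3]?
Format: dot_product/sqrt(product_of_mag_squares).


dot = 42. |a|^2 = 66, |b|^2 = 36. cos = 42/sqrt(2376).

42/sqrt(2376)


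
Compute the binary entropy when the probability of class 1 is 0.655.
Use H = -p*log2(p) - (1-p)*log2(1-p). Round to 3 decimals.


H = -0.655*log2(0.655) - 0.345*log2(0.345) = 0.930.

0.930


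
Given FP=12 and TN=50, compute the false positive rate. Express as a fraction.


FPR = FP / (FP + TN) = 12 / 62 = 6/31.

6/31


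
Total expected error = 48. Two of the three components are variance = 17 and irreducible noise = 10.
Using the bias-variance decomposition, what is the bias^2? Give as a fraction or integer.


Total error = bias^2 + variance + irreducible noise. So bias^2 = 48 - 17 - 10 = 21.

21


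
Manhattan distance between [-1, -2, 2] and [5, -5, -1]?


d = sum of absolute differences: |-1-5|=6 + |-2--5|=3 + |2--1|=3 = 12.

12


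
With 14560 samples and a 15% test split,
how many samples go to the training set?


Test set = 14560 * 15% = 2184. Training set = 14560 - 2184 = 12376.

12376


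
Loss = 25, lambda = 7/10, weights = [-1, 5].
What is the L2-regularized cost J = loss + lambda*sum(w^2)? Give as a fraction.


L2 sq norm = sum(w^2) = 26. J = 25 + 7/10 * 26 = 216/5.

216/5


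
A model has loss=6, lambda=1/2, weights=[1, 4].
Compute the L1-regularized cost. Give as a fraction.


L1 norm = sum(|w|) = 5. J = 6 + 1/2 * 5 = 17/2.

17/2


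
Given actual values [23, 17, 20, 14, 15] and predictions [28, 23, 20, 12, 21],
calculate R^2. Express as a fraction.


Mean(y) = 89/5. SS_res = 101. SS_tot = 274/5. R^2 = 1 - 101/(274/5) = -231/274.

-231/274


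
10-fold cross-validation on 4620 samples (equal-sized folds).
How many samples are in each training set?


Each validation fold has 4620/10 = 462 samples. Training set = 4620 - 462 = 4158.

4158


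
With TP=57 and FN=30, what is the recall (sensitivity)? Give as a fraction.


Recall = TP / (TP + FN) = 57 / 87 = 19/29.

19/29


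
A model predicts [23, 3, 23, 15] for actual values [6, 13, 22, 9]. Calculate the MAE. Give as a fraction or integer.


MAE = (1/4) * (|6-23|=17 + |13-3|=10 + |22-23|=1 + |9-15|=6). Sum = 34. MAE = 17/2.

17/2
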